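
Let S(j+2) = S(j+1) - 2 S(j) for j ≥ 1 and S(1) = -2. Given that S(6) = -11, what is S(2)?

Let S(2) = z.
S(3) = 4 + z
S(4) = 4 - z
S(5) = -4 - 3z
S(6) = -12 - z
So -12 - z = -11, giving z = -1.

-1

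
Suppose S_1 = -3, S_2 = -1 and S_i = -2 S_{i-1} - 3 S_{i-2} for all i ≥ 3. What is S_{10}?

S_3 = -2(-1) - 3(-3) = 11
S_4 = -2(11) - 3(-1) = -19
S_5 = -2(-19) - 3(11) = 5
S_6 = -2(5) - 3(-19) = 47
S_7 = -2(47) - 3(5) = -109
S_8 = -2(-109) - 3(47) = 77
S_9 = -2(77) - 3(-109) = 173
S_{10} = -2(173) - 3(77) = -577

-577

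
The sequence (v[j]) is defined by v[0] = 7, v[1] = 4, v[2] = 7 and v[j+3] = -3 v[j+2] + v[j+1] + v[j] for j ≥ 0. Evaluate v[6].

409

v[3] = -3·7 + 4 + 7 = -10
v[4] = -3·(-10) + 7 + 4 = 41
v[5] = -3·41 + (-10) + 7 = -126
v[6] = -3·(-126) + 41 + (-10) = 409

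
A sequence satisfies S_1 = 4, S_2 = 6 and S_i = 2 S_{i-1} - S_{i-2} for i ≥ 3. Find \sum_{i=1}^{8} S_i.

S_3 = 2(6) - 4 = 8
S_4 = 2(8) - 6 = 10
S_5 = 2(10) - 8 = 12
S_6 = 2(12) - 10 = 14
S_7 = 2(14) - 12 = 16
S_8 = 2(16) - 14 = 18
Sum = 4 + 6 + 8 + 10 + 12 + 14 + 16 + 18 = 88

88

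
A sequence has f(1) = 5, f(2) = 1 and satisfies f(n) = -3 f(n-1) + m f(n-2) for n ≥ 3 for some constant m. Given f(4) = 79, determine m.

-5

f(3) = -3 + 5m
f(4) = 9 - 14m
So 9 - 14m = 79, giving m = -5.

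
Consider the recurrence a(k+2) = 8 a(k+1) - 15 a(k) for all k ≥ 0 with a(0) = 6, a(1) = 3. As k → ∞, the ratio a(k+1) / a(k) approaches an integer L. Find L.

The characteristic equation is r^2 - 8r + 15 = 0, which factors as (r - 5)(r - 3) = 0.
So the roots are 5 and 3. Since |5| > |3| and the coefficient of 5^k is non-zero, the ratio tends to 5.

5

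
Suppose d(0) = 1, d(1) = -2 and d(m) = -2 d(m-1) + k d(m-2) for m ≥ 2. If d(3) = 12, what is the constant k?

d(2) = 4 + k
d(3) = -8 - 4k
So -8 - 4k = 12, giving k = -5.

-5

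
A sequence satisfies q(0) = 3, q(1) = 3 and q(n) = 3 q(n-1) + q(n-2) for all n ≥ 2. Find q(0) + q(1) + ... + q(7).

6666

q(2) = 3(3) + 3 = 12
q(3) = 3(12) + 3 = 39
q(4) = 3(39) + 12 = 129
q(5) = 3(129) + 39 = 426
q(6) = 3(426) + 129 = 1407
q(7) = 3(1407) + 426 = 4647
Sum = 3 + 3 + 12 + 39 + 129 + 426 + 1407 + 4647 = 6666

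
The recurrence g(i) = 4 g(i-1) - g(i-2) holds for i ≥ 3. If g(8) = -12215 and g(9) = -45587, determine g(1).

Rearranging, g(i-2) = -(g(i) - 4 g(i-1)).
g(7) = -(-45587 - 4*(-12215)) = -3273
g(6) = -(-12215 - 4*(-3273)) = -877
g(5) = -(-3273 - 4*(-877)) = -235
g(4) = -(-877 - 4*(-235)) = -63
g(3) = -(-235 - 4*(-63)) = -17
g(2) = -(-63 - 4*(-17)) = -5
g(1) = -(-17 - 4*(-5)) = -3

-3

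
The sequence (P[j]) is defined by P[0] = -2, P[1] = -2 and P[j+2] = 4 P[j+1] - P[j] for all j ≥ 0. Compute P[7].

P[2] = 4*(-2) - (-2) = -6
P[3] = 4*(-6) - (-2) = -22
P[4] = 4*(-22) - (-6) = -82
P[5] = 4*(-82) - (-22) = -306
P[6] = 4*(-306) - (-82) = -1142
P[7] = 4*(-1142) - (-306) = -4262

-4262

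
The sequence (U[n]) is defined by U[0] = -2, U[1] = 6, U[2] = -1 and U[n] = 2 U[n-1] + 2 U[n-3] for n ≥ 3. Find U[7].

-32

U[3] = 2*(-1) + 2*(-2) = -6
U[4] = 2*(-6) + 2*6 = 0
U[5] = 2*0 + 2*(-1) = -2
U[6] = 2*(-2) + 2*(-6) = -16
U[7] = 2*(-16) + 2*0 = -32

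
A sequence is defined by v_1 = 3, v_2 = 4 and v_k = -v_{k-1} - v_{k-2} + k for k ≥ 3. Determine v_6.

-3

v_3 = -4 - 3 + 3 = -4
v_4 = -(-4) - 4 + 4 = 4
v_5 = -4 - (-4) + 5 = 5
v_6 = -5 - 4 + 6 = -3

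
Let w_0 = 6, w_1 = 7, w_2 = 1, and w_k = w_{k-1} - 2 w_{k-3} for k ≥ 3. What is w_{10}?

w_3 = 1 - 2(6) = -11
w_4 = (-11) - 2(7) = -25
w_5 = (-25) - 2(1) = -27
w_6 = (-27) - 2(-11) = -5
w_7 = (-5) - 2(-25) = 45
w_8 = 45 - 2(-27) = 99
w_9 = 99 - 2(-5) = 109
w_{10} = 109 - 2(45) = 19

19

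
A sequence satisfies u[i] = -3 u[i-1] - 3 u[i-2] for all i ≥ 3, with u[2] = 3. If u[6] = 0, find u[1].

-1

Let u[1] = w.
u[3] = -9 - 3w
u[4] = 18 + 9w
u[5] = -27 - 18w
u[6] = 27 + 27w
So 27 + 27w = 0, giving w = -1.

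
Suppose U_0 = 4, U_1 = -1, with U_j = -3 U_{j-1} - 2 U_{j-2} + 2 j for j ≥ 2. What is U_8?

-475

U_2 = -3·(-1) - 2·4 + 4 = -1
U_3 = -3·(-1) - 2·(-1) + 6 = 11
U_4 = -3·11 - 2·(-1) + 8 = -23
U_5 = -3·(-23) - 2·11 + 10 = 57
U_6 = -3·57 - 2·(-23) + 12 = -113
U_7 = -3·(-113) - 2·57 + 14 = 239
U_8 = -3·239 - 2·(-113) + 16 = -475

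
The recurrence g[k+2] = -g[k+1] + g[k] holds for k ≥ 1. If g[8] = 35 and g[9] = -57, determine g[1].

Rearranging, g[k-2] = g[k] + g[k-1].
g[7] = -57 + 35 = -22
g[6] = 35 + (-22) = 13
g[5] = -22 + 13 = -9
g[4] = 13 + (-9) = 4
g[3] = -9 + 4 = -5
g[2] = 4 + (-5) = -1
g[1] = -5 + (-1) = -6

-6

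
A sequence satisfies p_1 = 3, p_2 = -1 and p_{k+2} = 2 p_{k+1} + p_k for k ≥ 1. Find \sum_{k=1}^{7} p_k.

31

p_3 = 2(-1) + 3 = 1
p_4 = 2(1) + (-1) = 1
p_5 = 2(1) + 1 = 3
p_6 = 2(3) + 1 = 7
p_7 = 2(7) + 3 = 17
Sum = 3 + (-1) + 1 + 1 + 3 + 7 + 17 = 31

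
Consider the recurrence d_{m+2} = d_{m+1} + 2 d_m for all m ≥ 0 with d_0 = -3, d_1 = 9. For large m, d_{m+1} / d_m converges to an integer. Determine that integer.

The characteristic equation is r^2 - r - 2 = 0, which factors as (r - 2)(r + 1) = 0.
So the roots are 2 and -1. Since |2| > |-1| and the coefficient of 2^m is non-zero, the ratio tends to 2.

2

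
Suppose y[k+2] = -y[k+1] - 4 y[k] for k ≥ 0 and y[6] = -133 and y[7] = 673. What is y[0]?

5

Rearranging, y[k-2] = (y[k] + y[k-1]) / -4.
y[5] = (673 + (-133)) / -4 = 540/-4 = -135
y[4] = (-133 + (-135)) / -4 = -268/-4 = 67
y[3] = (-135 + 67) / -4 = -68/-4 = 17
y[2] = (67 + 17) / -4 = 84/-4 = -21
y[1] = (17 + (-21)) / -4 = -4/-4 = 1
y[0] = (-21 + 1) / -4 = -20/-4 = 5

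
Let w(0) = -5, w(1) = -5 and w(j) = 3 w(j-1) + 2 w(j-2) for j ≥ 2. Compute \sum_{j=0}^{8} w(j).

-68165

w(2) = 3·(-5) + 2·(-5) = -25
w(3) = 3·(-25) + 2·(-5) = -85
w(4) = 3·(-85) + 2·(-25) = -305
w(5) = 3·(-305) + 2·(-85) = -1085
w(6) = 3·(-1085) + 2·(-305) = -3865
w(7) = 3·(-3865) + 2·(-1085) = -13765
w(8) = 3·(-13765) + 2·(-3865) = -49025
Sum = (-5) + (-5) + (-25) + (-85) + (-305) + (-1085) + (-3865) + (-13765) + (-49025) = -68165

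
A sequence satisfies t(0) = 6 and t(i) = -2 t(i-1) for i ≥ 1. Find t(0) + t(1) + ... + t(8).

t(1) = -2(6) = -12
t(2) = -2(-12) = 24
t(3) = -2(24) = -48
t(4) = -2(-48) = 96
t(5) = -2(96) = -192
t(6) = -2(-192) = 384
t(7) = -2(384) = -768
t(8) = -2(-768) = 1536
Sum = 6 + (-12) + 24 + (-48) + 96 + (-192) + 384 + (-768) + 1536 = 1026

1026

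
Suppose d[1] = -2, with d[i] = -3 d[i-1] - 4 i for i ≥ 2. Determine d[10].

4910

d[2] = -3*(-2) - 8 = -2
d[3] = -3*(-2) - 12 = -6
d[4] = -3*(-6) - 16 = 2
d[5] = -3*2 - 20 = -26
d[6] = -3*(-26) - 24 = 54
d[7] = -3*54 - 28 = -190
d[8] = -3*(-190) - 32 = 538
d[9] = -3*538 - 36 = -1650
d[10] = -3*(-1650) - 40 = 4910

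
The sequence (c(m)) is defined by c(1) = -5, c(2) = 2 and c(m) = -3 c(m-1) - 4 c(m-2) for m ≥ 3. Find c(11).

c(3) = -3*2 - 4*(-5) = 14
c(4) = -3*14 - 4*2 = -50
c(5) = -3*(-50) - 4*14 = 94
c(6) = -3*94 - 4*(-50) = -82
c(7) = -3*(-82) - 4*94 = -130
c(8) = -3*(-130) - 4*(-82) = 718
c(9) = -3*718 - 4*(-130) = -1634
c(10) = -3*(-1634) - 4*718 = 2030
c(11) = -3*2030 - 4*(-1634) = 446

446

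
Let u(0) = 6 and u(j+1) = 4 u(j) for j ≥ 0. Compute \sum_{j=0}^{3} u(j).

510

u(1) = 4·6 = 24
u(2) = 4·24 = 96
u(3) = 4·96 = 384
Sum = 6 + 24 + 96 + 384 = 510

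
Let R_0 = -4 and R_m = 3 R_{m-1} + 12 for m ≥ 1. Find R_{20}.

The fixed point is 12/(1 - 3) = -6, so R_m + 6 = 3(R_{m-1} + 6).
Hence R_m = 2·3^m - 6.
R_{20} = 2·3^{20} - 6 = 2·3486784401 - 6 = 6973568796.

6973568796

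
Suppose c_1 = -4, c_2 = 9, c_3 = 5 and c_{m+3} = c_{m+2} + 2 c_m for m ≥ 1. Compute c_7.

c_4 = 5 + 2*(-4) = -3
c_5 = (-3) + 2*9 = 15
c_6 = 15 + 2*5 = 25
c_7 = 25 + 2*(-3) = 19

19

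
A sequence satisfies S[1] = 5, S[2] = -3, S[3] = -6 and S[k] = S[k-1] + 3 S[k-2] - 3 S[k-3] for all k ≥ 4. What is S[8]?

-354

S[4] = (-6) + 3·(-3) - 3·5 = -30
S[5] = (-30) + 3·(-6) - 3·(-3) = -39
S[6] = (-39) + 3·(-30) - 3·(-6) = -111
S[7] = (-111) + 3·(-39) - 3·(-30) = -138
S[8] = (-138) + 3·(-111) - 3·(-39) = -354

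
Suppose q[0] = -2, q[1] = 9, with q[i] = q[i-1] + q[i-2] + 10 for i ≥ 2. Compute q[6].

182

q[2] = 9 + (-2) + 10 = 17
q[3] = 17 + 9 + 10 = 36
q[4] = 36 + 17 + 10 = 63
q[5] = 63 + 36 + 10 = 109
q[6] = 109 + 63 + 10 = 182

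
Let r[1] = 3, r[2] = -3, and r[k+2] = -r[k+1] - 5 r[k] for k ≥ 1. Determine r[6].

-168

r[3] = -(-3) - 5*3 = -12
r[4] = -(-12) - 5*(-3) = 27
r[5] = -27 - 5*(-12) = 33
r[6] = -33 - 5*27 = -168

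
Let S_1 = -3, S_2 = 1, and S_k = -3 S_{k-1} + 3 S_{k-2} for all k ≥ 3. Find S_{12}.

S_3 = -3(1) + 3(-3) = -12
S_4 = -3(-12) + 3(1) = 39
S_5 = -3(39) + 3(-12) = -153
S_6 = -3(-153) + 3(39) = 576
S_7 = -3(576) + 3(-153) = -2187
S_8 = -3(-2187) + 3(576) = 8289
S_9 = -3(8289) + 3(-2187) = -31428
S_{10} = -3(-31428) + 3(8289) = 119151
S_{11} = -3(119151) + 3(-31428) = -451737
S_{12} = -3(-451737) + 3(119151) = 1712664

1712664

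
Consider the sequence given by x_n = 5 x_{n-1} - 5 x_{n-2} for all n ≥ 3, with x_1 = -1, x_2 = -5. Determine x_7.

-3625

x_3 = 5(-5) - 5(-1) = -20
x_4 = 5(-20) - 5(-5) = -75
x_5 = 5(-75) - 5(-20) = -275
x_6 = 5(-275) - 5(-75) = -1000
x_7 = 5(-1000) - 5(-275) = -3625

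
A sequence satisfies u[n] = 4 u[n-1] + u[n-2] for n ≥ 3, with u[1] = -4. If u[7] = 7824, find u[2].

7

Let u[2] = y.
u[3] = -4 + 4y
u[4] = -16 + 17y
u[5] = -68 + 72y
u[6] = -288 + 305y
u[7] = -1220 + 1292y
So -1220 + 1292y = 7824, giving y = 7.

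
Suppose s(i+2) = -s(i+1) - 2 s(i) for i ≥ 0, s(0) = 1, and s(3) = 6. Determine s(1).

Let s(1) = w.
s(2) = -2 - w
s(3) = 2 - w
So 2 - w = 6, giving w = -4.

-4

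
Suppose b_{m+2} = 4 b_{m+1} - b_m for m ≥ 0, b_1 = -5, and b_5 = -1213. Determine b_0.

3

Let b_0 = x.
b_2 = -20 - x
b_3 = -75 - 4x
b_4 = -280 - 15x
b_5 = -1045 - 56x
So -1045 - 56x = -1213, giving x = 3.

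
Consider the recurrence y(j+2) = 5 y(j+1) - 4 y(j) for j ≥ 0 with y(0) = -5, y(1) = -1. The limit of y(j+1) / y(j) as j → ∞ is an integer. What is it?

The characteristic equation is r^2 - 5r + 4 = 0, which factors as (r - 4)(r - 1) = 0.
So the roots are 4 and 1. Since |4| > |1| and the coefficient of 4^j is non-zero, the ratio tends to 4.

4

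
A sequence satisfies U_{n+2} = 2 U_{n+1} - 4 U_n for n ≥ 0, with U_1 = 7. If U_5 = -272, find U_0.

Let U_0 = z.
U_2 = 14 - 4z
U_3 = -8z
U_4 = -56
U_5 = -112 + 32z
So -112 + 32z = -272, giving z = -5.

-5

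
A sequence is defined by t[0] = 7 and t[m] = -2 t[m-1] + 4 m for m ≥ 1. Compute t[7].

t[1] = -2·7 + 4 = -10
t[2] = -2·(-10) + 8 = 28
t[3] = -2·28 + 12 = -44
t[4] = -2·(-44) + 16 = 104
t[5] = -2·104 + 20 = -188
t[6] = -2·(-188) + 24 = 400
t[7] = -2·400 + 28 = -772

-772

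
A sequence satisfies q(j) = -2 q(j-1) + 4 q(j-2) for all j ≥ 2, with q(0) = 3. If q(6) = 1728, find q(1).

-3

Let q(1) = y.
q(2) = 12 - 2y
q(3) = -24 + 8y
q(4) = 96 - 24y
q(5) = -288 + 80y
q(6) = 960 - 256y
So 960 - 256y = 1728, giving y = -3.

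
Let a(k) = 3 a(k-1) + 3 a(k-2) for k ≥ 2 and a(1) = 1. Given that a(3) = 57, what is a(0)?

Let a(0) = y.
a(2) = 3 + 3y
a(3) = 12 + 9y
So 12 + 9y = 57, giving y = 5.

5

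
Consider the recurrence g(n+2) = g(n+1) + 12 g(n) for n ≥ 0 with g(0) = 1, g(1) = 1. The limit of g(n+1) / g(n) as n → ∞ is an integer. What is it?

The characteristic equation is r^2 - r - 12 = 0, which factors as (r - 4)(r + 3) = 0.
So the roots are 4 and -3. Since |4| > |-3| and the coefficient of 4^n is non-zero, the ratio tends to 4.

4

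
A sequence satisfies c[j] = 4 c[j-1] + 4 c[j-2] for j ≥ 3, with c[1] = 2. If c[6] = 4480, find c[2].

8

Let c[2] = x.
c[3] = 8 + 4x
c[4] = 32 + 20x
c[5] = 160 + 96x
c[6] = 768 + 464x
So 768 + 464x = 4480, giving x = 8.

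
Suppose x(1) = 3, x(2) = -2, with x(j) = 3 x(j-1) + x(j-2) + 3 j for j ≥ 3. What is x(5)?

105

x(3) = 3·(-2) + 3 + 9 = 6
x(4) = 3·6 + (-2) + 12 = 28
x(5) = 3·28 + 6 + 15 = 105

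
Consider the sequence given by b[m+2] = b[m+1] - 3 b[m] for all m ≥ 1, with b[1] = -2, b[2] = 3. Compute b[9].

-27

b[3] = 3 - 3(-2) = 9
b[4] = 9 - 3(3) = 0
b[5] = 0 - 3(9) = -27
b[6] = (-27) - 3(0) = -27
b[7] = (-27) - 3(-27) = 54
b[8] = 54 - 3(-27) = 135
b[9] = 135 - 3(54) = -27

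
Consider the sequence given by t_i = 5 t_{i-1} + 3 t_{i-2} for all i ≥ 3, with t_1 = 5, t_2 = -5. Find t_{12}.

-57032090

t_3 = 5*(-5) + 3*5 = -10
t_4 = 5*(-10) + 3*(-5) = -65
t_5 = 5*(-65) + 3*(-10) = -355
t_6 = 5*(-355) + 3*(-65) = -1970
t_7 = 5*(-1970) + 3*(-355) = -10915
t_8 = 5*(-10915) + 3*(-1970) = -60485
t_9 = 5*(-60485) + 3*(-10915) = -335170
t_{10} = 5*(-335170) + 3*(-60485) = -1857305
t_{11} = 5*(-1857305) + 3*(-335170) = -10292035
t_{12} = 5*(-10292035) + 3*(-1857305) = -57032090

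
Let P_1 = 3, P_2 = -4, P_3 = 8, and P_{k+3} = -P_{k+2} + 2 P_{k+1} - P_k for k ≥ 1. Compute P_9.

P_4 = -8 + 2*(-4) - 3 = -19
P_5 = -(-19) + 2*8 - (-4) = 39
P_6 = -39 + 2*(-19) - 8 = -85
P_7 = -(-85) + 2*39 - (-19) = 182
P_8 = -182 + 2*(-85) - 39 = -391
P_9 = -(-391) + 2*182 - (-85) = 840

840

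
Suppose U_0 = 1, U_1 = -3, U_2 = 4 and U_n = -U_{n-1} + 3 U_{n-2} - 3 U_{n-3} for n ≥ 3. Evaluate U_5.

U_3 = -4 + 3(-3) - 3(1) = -16
U_4 = -(-16) + 3(4) - 3(-3) = 37
U_5 = -37 + 3(-16) - 3(4) = -97

-97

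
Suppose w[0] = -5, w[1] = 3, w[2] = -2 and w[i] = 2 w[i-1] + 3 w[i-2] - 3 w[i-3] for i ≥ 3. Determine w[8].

1927

w[3] = 2*(-2) + 3*3 - 3*(-5) = 20
w[4] = 2*20 + 3*(-2) - 3*3 = 25
w[5] = 2*25 + 3*20 - 3*(-2) = 116
w[6] = 2*116 + 3*25 - 3*20 = 247
w[7] = 2*247 + 3*116 - 3*25 = 767
w[8] = 2*767 + 3*247 - 3*116 = 1927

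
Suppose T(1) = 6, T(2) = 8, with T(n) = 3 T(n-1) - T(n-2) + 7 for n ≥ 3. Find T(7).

1438

T(3) = 3(8) - 6 + 7 = 25
T(4) = 3(25) - 8 + 7 = 74
T(5) = 3(74) - 25 + 7 = 204
T(6) = 3(204) - 74 + 7 = 545
T(7) = 3(545) - 204 + 7 = 1438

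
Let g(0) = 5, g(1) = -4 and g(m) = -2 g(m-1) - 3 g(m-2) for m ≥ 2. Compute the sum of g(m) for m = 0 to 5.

g(2) = -2(-4) - 3(5) = -7
g(3) = -2(-7) - 3(-4) = 26
g(4) = -2(26) - 3(-7) = -31
g(5) = -2(-31) - 3(26) = -16
Sum = 5 + (-4) + (-7) + 26 + (-31) + (-16) = -27

-27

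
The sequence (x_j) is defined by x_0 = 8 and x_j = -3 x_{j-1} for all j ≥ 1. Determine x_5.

x_1 = -3*8 = -24
x_2 = -3*(-24) = 72
x_3 = -3*72 = -216
x_4 = -3*(-216) = 648
x_5 = -3*648 = -1944

-1944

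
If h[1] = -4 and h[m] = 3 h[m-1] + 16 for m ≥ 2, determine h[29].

The fixed point is 16/(1 - 3) = -8, so h[m] + 8 = 3(h[m-1] + 8).
Hence h[m] = 4·3^{m-1} - 8.
h[29] = 4·3^{28} - 8 = 4·22876792454961 - 8 = 91507169819836.

91507169819836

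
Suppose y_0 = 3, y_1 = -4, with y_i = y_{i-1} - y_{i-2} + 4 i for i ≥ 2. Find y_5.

35

y_2 = (-4) - 3 + 8 = 1
y_3 = 1 - (-4) + 12 = 17
y_4 = 17 - 1 + 16 = 32
y_5 = 32 - 17 + 20 = 35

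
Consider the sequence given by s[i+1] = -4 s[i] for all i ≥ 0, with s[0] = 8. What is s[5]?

s[1] = -4·8 = -32
s[2] = -4·(-32) = 128
s[3] = -4·128 = -512
s[4] = -4·(-512) = 2048
s[5] = -4·2048 = -8192

-8192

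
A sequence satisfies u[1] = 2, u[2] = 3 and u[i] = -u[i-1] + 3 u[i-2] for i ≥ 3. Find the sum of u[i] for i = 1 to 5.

17

u[3] = -3 + 3(2) = 3
u[4] = -3 + 3(3) = 6
u[5] = -6 + 3(3) = 3
Sum = 2 + 3 + 3 + 6 + 3 = 17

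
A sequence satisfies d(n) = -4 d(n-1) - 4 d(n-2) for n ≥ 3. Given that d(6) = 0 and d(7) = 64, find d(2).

Rearranging, d(n-2) = (d(n) + 4 d(n-1)) / -4.
d(5) = (64 + 4·0) / -4 = 64/-4 = -16
d(4) = (0 + 4·(-16)) / -4 = -64/-4 = 16
d(3) = (-16 + 4·16) / -4 = 48/-4 = -12
d(2) = (16 + 4·(-12)) / -4 = -32/-4 = 8

8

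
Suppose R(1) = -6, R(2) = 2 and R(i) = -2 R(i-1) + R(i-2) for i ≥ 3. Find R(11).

-10666

R(3) = -2*2 + (-6) = -10
R(4) = -2*(-10) + 2 = 22
R(5) = -2*22 + (-10) = -54
R(6) = -2*(-54) + 22 = 130
R(7) = -2*130 + (-54) = -314
R(8) = -2*(-314) + 130 = 758
R(9) = -2*758 + (-314) = -1830
R(10) = -2*(-1830) + 758 = 4418
R(11) = -2*4418 + (-1830) = -10666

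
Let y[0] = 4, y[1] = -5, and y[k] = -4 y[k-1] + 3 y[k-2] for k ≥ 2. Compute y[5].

-3101

y[2] = -4*(-5) + 3*4 = 32
y[3] = -4*32 + 3*(-5) = -143
y[4] = -4*(-143) + 3*32 = 668
y[5] = -4*668 + 3*(-143) = -3101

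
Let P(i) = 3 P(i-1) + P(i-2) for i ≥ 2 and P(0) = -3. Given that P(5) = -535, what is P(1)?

-4

Let P(1) = v.
P(2) = -3 + 3v
P(3) = -9 + 10v
P(4) = -30 + 33v
P(5) = -99 + 109v
So -99 + 109v = -535, giving v = -4.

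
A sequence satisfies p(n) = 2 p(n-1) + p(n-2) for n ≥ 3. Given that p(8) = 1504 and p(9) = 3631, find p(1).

Rearranging, p(n-2) = p(n) - 2 p(n-1).
p(7) = 3631 - 2(1504) = 623
p(6) = 1504 - 2(623) = 258
p(5) = 623 - 2(258) = 107
p(4) = 258 - 2(107) = 44
p(3) = 107 - 2(44) = 19
p(2) = 44 - 2(19) = 6
p(1) = 19 - 2(6) = 7

7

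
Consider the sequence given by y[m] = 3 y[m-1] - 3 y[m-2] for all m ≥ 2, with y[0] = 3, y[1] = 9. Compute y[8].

y[2] = 3(9) - 3(3) = 18
y[3] = 3(18) - 3(9) = 27
y[4] = 3(27) - 3(18) = 27
y[5] = 3(27) - 3(27) = 0
y[6] = 3(0) - 3(27) = -81
y[7] = 3(-81) - 3(0) = -243
y[8] = 3(-243) - 3(-81) = -486

-486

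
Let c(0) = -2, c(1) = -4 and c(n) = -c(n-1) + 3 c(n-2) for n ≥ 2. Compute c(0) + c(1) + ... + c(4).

-14

c(2) = -(-4) + 3(-2) = -2
c(3) = -(-2) + 3(-4) = -10
c(4) = -(-10) + 3(-2) = 4
Sum = (-2) + (-4) + (-2) + (-10) + 4 = -14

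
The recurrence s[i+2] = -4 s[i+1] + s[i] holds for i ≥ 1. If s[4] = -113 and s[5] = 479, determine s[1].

Rearranging, s[i-2] = s[i] + 4 s[i-1].
s[3] = 479 + 4*(-113) = 27
s[2] = -113 + 4*27 = -5
s[1] = 27 + 4*(-5) = 7

7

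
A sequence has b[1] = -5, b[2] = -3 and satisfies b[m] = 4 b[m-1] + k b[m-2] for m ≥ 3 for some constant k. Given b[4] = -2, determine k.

b[3] = -12 - 5k
b[4] = -48 - 23k
So -48 - 23k = -2, giving k = -2.

-2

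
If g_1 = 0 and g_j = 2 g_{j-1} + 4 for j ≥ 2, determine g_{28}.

The fixed point is 4/(1 - 2) = -4, so g_j + 4 = 2(g_{j-1} + 4).
Hence g_j = 4·2^{j-1} - 4.
g_{28} = 4·2^{27} - 4 = 4·134217728 - 4 = 536870908.

536870908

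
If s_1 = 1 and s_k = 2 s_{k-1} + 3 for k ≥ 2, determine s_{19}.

The fixed point is 3/(1 - 2) = -3, so s_k + 3 = 2(s_{k-1} + 3).
Hence s_k = 4·2^{k-1} - 3.
s_{19} = 4·2^{18} - 3 = 4·262144 - 3 = 1048573.

1048573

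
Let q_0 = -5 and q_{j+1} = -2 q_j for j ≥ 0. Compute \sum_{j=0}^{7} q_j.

q_1 = -2·(-5) = 10
q_2 = -2·10 = -20
q_3 = -2·(-20) = 40
q_4 = -2·40 = -80
q_5 = -2·(-80) = 160
q_6 = -2·160 = -320
q_7 = -2·(-320) = 640
Sum = (-5) + 10 + (-20) + 40 + (-80) + 160 + (-320) + 640 = 425

425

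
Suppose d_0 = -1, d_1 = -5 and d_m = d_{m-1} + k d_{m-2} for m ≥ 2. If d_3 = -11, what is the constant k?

d_2 = -5 - k
d_3 = -5 - 6k
So -5 - 6k = -11, giving k = 1.

1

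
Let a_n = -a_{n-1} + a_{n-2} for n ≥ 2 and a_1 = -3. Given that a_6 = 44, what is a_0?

4

Let a_0 = w.
a_2 = 3 + w
a_3 = -6 - w
a_4 = 9 + 2w
a_5 = -15 - 3w
a_6 = 24 + 5w
So 24 + 5w = 44, giving w = 4.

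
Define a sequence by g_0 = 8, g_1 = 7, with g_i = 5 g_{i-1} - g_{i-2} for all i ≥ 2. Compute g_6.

g_2 = 5·7 - 8 = 27
g_3 = 5·27 - 7 = 128
g_4 = 5·128 - 27 = 613
g_5 = 5·613 - 128 = 2937
g_6 = 5·2937 - 613 = 14072

14072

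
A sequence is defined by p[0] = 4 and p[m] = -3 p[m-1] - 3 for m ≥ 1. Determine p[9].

p[1] = -3(4) - 3 = -15
p[2] = -3(-15) - 3 = 42
p[3] = -3(42) - 3 = -129
p[4] = -3(-129) - 3 = 384
p[5] = -3(384) - 3 = -1155
p[6] = -3(-1155) - 3 = 3462
p[7] = -3(3462) - 3 = -10389
p[8] = -3(-10389) - 3 = 31164
p[9] = -3(31164) - 3 = -93495

-93495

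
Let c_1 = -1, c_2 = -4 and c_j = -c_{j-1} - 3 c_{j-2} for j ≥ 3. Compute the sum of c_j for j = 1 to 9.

c_3 = -(-4) - 3*(-1) = 7
c_4 = -7 - 3*(-4) = 5
c_5 = -5 - 3*7 = -26
c_6 = -(-26) - 3*5 = 11
c_7 = -11 - 3*(-26) = 67
c_8 = -67 - 3*11 = -100
c_9 = -(-100) - 3*67 = -101
Sum = (-1) + (-4) + 7 + 5 + (-26) + 11 + 67 + (-100) + (-101) = -142

-142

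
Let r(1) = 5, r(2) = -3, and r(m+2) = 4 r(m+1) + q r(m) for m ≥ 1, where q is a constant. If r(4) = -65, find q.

-1

r(3) = -12 + 5q
r(4) = -48 + 17q
So -48 + 17q = -65, giving q = -1.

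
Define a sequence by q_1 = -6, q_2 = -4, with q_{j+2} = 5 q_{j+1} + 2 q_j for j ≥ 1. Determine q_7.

-26088

q_3 = 5*(-4) + 2*(-6) = -32
q_4 = 5*(-32) + 2*(-4) = -168
q_5 = 5*(-168) + 2*(-32) = -904
q_6 = 5*(-904) + 2*(-168) = -4856
q_7 = 5*(-4856) + 2*(-904) = -26088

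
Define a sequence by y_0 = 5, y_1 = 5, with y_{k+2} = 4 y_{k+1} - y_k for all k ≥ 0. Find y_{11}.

2067015

y_2 = 4·5 - 5 = 15
y_3 = 4·15 - 5 = 55
y_4 = 4·55 - 15 = 205
y_5 = 4·205 - 55 = 765
y_6 = 4·765 - 205 = 2855
y_7 = 4·2855 - 765 = 10655
y_8 = 4·10655 - 2855 = 39765
y_9 = 4·39765 - 10655 = 148405
y_{10} = 4·148405 - 39765 = 553855
y_{11} = 4·553855 - 148405 = 2067015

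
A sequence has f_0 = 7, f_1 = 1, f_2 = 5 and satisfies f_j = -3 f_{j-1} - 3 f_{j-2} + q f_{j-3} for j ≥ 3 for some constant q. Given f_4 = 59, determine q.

f_3 = -18 + 7q
f_4 = 39 - 20q
So 39 - 20q = 59, giving q = -1.

-1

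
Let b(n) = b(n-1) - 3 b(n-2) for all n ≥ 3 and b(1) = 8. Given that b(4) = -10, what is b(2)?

-7

Let b(2) = z.
b(3) = -24 + z
b(4) = -24 - 2z
So -24 - 2z = -10, giving z = -7.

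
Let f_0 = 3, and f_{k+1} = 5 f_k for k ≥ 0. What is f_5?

f_1 = 5*3 = 15
f_2 = 5*15 = 75
f_3 = 5*75 = 375
f_4 = 5*375 = 1875
f_5 = 5*1875 = 9375

9375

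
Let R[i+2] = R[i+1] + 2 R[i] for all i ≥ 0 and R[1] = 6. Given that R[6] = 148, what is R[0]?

1

Let R[0] = z.
R[2] = 6 + 2z
R[3] = 18 + 2z
R[4] = 30 + 6z
R[5] = 66 + 10z
R[6] = 126 + 22z
So 126 + 22z = 148, giving z = 1.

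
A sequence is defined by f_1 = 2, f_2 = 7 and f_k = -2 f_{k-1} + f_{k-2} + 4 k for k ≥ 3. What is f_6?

f_3 = -2(7) + 2 + 12 = 0
f_4 = -2(0) + 7 + 16 = 23
f_5 = -2(23) + 0 + 20 = -26
f_6 = -2(-26) + 23 + 24 = 99

99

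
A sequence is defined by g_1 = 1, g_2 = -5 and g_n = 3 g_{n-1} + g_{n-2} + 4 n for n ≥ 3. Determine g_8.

1495

g_3 = 3*(-5) + 1 + 12 = -2
g_4 = 3*(-2) + (-5) + 16 = 5
g_5 = 3*5 + (-2) + 20 = 33
g_6 = 3*33 + 5 + 24 = 128
g_7 = 3*128 + 33 + 28 = 445
g_8 = 3*445 + 128 + 32 = 1495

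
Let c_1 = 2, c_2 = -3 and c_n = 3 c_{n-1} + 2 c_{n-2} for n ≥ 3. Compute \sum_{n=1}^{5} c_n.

c_3 = 3·(-3) + 2·2 = -5
c_4 = 3·(-5) + 2·(-3) = -21
c_5 = 3·(-21) + 2·(-5) = -73
Sum = 2 + (-3) + (-5) + (-21) + (-73) = -100

-100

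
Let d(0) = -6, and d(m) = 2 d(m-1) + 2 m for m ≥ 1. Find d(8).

d(1) = 2·(-6) + 2 = -10
d(2) = 2·(-10) + 4 = -16
d(3) = 2·(-16) + 6 = -26
d(4) = 2·(-26) + 8 = -44
d(5) = 2·(-44) + 10 = -78
d(6) = 2·(-78) + 12 = -144
d(7) = 2·(-144) + 14 = -274
d(8) = 2·(-274) + 16 = -532

-532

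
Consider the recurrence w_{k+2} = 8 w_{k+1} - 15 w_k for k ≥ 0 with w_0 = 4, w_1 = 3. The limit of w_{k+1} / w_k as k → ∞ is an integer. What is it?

The characteristic equation is r^2 - 8r + 15 = 0, which factors as (r - 5)(r - 3) = 0.
So the roots are 5 and 3. Since |5| > |3| and the coefficient of 5^k is non-zero, the ratio tends to 5.

5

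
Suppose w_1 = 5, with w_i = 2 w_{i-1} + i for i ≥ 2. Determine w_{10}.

w_2 = 2·5 + 2 = 12
w_3 = 2·12 + 3 = 27
w_4 = 2·27 + 4 = 58
w_5 = 2·58 + 5 = 121
w_6 = 2·121 + 6 = 248
w_7 = 2·248 + 7 = 503
w_8 = 2·503 + 8 = 1014
w_9 = 2·1014 + 9 = 2037
w_{10} = 2·2037 + 10 = 4084

4084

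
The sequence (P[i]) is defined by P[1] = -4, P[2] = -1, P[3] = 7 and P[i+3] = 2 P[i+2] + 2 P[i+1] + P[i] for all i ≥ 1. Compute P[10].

P[4] = 2*7 + 2*(-1) + (-4) = 8
P[5] = 2*8 + 2*7 + (-1) = 29
P[6] = 2*29 + 2*8 + 7 = 81
P[7] = 2*81 + 2*29 + 8 = 228
P[8] = 2*228 + 2*81 + 29 = 647
P[9] = 2*647 + 2*228 + 81 = 1831
P[10] = 2*1831 + 2*647 + 228 = 5184

5184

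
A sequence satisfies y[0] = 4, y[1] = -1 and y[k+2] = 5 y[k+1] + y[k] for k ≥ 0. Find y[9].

y[2] = 5(-1) + 4 = -1
y[3] = 5(-1) + (-1) = -6
y[4] = 5(-6) + (-1) = -31
y[5] = 5(-31) + (-6) = -161
y[6] = 5(-161) + (-31) = -836
y[7] = 5(-836) + (-161) = -4341
y[8] = 5(-4341) + (-836) = -22541
y[9] = 5(-22541) + (-4341) = -117046

-117046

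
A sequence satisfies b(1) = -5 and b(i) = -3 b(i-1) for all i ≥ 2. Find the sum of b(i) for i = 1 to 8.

8200

b(2) = -3(-5) = 15
b(3) = -3(15) = -45
b(4) = -3(-45) = 135
b(5) = -3(135) = -405
b(6) = -3(-405) = 1215
b(7) = -3(1215) = -3645
b(8) = -3(-3645) = 10935
Sum = (-5) + 15 + (-45) + 135 + (-405) + 1215 + (-3645) + 10935 = 8200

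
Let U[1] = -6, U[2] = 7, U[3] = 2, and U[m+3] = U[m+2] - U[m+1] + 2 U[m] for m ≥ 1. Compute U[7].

-13

U[4] = 2 - 7 + 2(-6) = -17
U[5] = (-17) - 2 + 2(7) = -5
U[6] = (-5) - (-17) + 2(2) = 16
U[7] = 16 - (-5) + 2(-17) = -13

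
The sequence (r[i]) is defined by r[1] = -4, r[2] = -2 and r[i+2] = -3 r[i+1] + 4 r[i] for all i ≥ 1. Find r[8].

r[3] = -3(-2) + 4(-4) = -10
r[4] = -3(-10) + 4(-2) = 22
r[5] = -3(22) + 4(-10) = -106
r[6] = -3(-106) + 4(22) = 406
r[7] = -3(406) + 4(-106) = -1642
r[8] = -3(-1642) + 4(406) = 6550

6550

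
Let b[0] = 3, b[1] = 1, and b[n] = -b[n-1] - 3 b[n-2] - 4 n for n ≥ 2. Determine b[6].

b[2] = -1 - 3*3 - 8 = -18
b[3] = -(-18) - 3*1 - 12 = 3
b[4] = -3 - 3*(-18) - 16 = 35
b[5] = -35 - 3*3 - 20 = -64
b[6] = -(-64) - 3*35 - 24 = -65

-65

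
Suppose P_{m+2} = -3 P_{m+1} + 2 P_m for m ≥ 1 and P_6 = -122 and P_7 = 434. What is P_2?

-2

Rearranging, P_{m-2} = (P_m + 3 P_{m-1}) / 2.
P_5 = (434 + 3(-122)) / 2 = 68/2 = 34
P_4 = (-122 + 3(34)) / 2 = -20/2 = -10
P_3 = (34 + 3(-10)) / 2 = 4/2 = 2
P_2 = (-10 + 3(2)) / 2 = -4/2 = -2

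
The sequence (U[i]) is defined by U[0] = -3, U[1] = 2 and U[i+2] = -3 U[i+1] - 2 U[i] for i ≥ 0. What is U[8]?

252

U[2] = -3·2 - 2·(-3) = 0
U[3] = -3·0 - 2·2 = -4
U[4] = -3·(-4) - 2·0 = 12
U[5] = -3·12 - 2·(-4) = -28
U[6] = -3·(-28) - 2·12 = 60
U[7] = -3·60 - 2·(-28) = -124
U[8] = -3·(-124) - 2·60 = 252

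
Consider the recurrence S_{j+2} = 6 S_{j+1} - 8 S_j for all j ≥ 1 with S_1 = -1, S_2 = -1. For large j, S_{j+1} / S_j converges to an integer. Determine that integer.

4

The characteristic equation is r^2 - 6r + 8 = 0, which factors as (r - 4)(r - 2) = 0.
So the roots are 4 and 2. Since |4| > |2| and the coefficient of 4^j is non-zero, the ratio tends to 4.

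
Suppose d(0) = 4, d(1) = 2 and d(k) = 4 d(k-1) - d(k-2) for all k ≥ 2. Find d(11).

d(2) = 4(2) - 4 = 4
d(3) = 4(4) - 2 = 14
d(4) = 4(14) - 4 = 52
d(5) = 4(52) - 14 = 194
d(6) = 4(194) - 52 = 724
d(7) = 4(724) - 194 = 2702
d(8) = 4(2702) - 724 = 10084
d(9) = 4(10084) - 2702 = 37634
d(10) = 4(37634) - 10084 = 140452
d(11) = 4(140452) - 37634 = 524174

524174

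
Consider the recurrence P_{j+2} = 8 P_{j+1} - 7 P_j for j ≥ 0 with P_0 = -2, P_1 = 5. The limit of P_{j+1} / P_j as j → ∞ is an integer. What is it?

7

The characteristic equation is r^2 - 8r + 7 = 0, which factors as (r - 7)(r - 1) = 0.
So the roots are 7 and 1. Since |7| > |1| and the coefficient of 7^j is non-zero, the ratio tends to 7.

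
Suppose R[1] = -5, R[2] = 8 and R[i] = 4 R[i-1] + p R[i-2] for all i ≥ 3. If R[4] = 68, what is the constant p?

R[3] = 32 - 5p
R[4] = 128 - 12p
So 128 - 12p = 68, giving p = 5.

5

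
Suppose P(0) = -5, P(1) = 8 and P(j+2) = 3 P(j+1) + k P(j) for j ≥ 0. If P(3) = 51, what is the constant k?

3

P(2) = 24 - 5k
P(3) = 72 - 7k
So 72 - 7k = 51, giving k = 3.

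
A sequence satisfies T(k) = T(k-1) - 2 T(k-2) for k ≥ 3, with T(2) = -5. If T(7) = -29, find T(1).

-2

Let T(1) = z.
T(3) = -5 - 2z
T(4) = 5 - 2z
T(5) = 15 + 2z
T(6) = 5 + 6z
T(7) = -25 + 2z
So -25 + 2z = -29, giving z = -2.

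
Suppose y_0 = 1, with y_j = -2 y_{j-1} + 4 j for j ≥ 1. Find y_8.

y_1 = -2·1 + 4 = 2
y_2 = -2·2 + 8 = 4
y_3 = -2·4 + 12 = 4
y_4 = -2·4 + 16 = 8
y_5 = -2·8 + 20 = 4
y_6 = -2·4 + 24 = 16
y_7 = -2·16 + 28 = -4
y_8 = -2·(-4) + 32 = 40

40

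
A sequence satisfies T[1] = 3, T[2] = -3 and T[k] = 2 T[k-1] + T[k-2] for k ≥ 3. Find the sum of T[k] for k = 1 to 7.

-207

T[3] = 2*(-3) + 3 = -3
T[4] = 2*(-3) + (-3) = -9
T[5] = 2*(-9) + (-3) = -21
T[6] = 2*(-21) + (-9) = -51
T[7] = 2*(-51) + (-21) = -123
Sum = 3 + (-3) + (-3) + (-9) + (-21) + (-51) + (-123) = -207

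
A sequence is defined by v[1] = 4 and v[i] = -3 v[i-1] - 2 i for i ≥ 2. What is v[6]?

v[2] = -3*4 - 4 = -16
v[3] = -3*(-16) - 6 = 42
v[4] = -3*42 - 8 = -134
v[5] = -3*(-134) - 10 = 392
v[6] = -3*392 - 12 = -1188

-1188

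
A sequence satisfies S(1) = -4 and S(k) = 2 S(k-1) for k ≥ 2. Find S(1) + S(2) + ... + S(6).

-252

S(2) = 2(-4) = -8
S(3) = 2(-8) = -16
S(4) = 2(-16) = -32
S(5) = 2(-32) = -64
S(6) = 2(-64) = -128
Sum = (-4) + (-8) + (-16) + (-32) + (-64) + (-128) = -252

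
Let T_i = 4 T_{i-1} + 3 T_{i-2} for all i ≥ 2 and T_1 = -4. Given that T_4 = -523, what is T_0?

-3

Let T_0 = z.
T_2 = -16 + 3z
T_3 = -76 + 12z
T_4 = -352 + 57z
So -352 + 57z = -523, giving z = -3.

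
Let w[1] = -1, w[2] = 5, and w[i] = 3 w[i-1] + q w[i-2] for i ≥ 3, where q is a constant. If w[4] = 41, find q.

w[3] = 15 - q
w[4] = 45 + 2q
So 45 + 2q = 41, giving q = -2.

-2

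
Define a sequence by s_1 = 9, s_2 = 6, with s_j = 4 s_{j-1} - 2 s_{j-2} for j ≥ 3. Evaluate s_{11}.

s_3 = 4(6) - 2(9) = 6
s_4 = 4(6) - 2(6) = 12
s_5 = 4(12) - 2(6) = 36
s_6 = 4(36) - 2(12) = 120
s_7 = 4(120) - 2(36) = 408
s_8 = 4(408) - 2(120) = 1392
s_9 = 4(1392) - 2(408) = 4752
s_{10} = 4(4752) - 2(1392) = 16224
s_{11} = 4(16224) - 2(4752) = 55392

55392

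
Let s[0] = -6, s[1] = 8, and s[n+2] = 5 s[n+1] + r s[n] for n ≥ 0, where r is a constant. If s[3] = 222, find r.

-1

s[2] = 40 - 6r
s[3] = 200 - 22r
So 200 - 22r = 222, giving r = -1.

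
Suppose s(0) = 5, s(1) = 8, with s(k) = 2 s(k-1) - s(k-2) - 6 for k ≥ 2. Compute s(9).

s(2) = 2·8 - 5 - 6 = 5
s(3) = 2·5 - 8 - 6 = -4
s(4) = 2·(-4) - 5 - 6 = -19
s(5) = 2·(-19) - (-4) - 6 = -40
s(6) = 2·(-40) - (-19) - 6 = -67
s(7) = 2·(-67) - (-40) - 6 = -100
s(8) = 2·(-100) - (-67) - 6 = -139
s(9) = 2·(-139) - (-100) - 6 = -184

-184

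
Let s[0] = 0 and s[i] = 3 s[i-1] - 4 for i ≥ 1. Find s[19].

The fixed point is -4/(1 - 3) = 2, so s[i] - 2 = 3(s[i-1] - 2).
Hence s[i] = -2·3^i + 2.
s[19] = -2·3^{19} + 2 = -2·1162261467 + 2 = -2324522932.

-2324522932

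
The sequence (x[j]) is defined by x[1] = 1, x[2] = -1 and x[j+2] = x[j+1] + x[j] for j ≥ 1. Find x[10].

x[3] = (-1) + 1 = 0
x[4] = 0 + (-1) = -1
x[5] = (-1) + 0 = -1
x[6] = (-1) + (-1) = -2
x[7] = (-2) + (-1) = -3
x[8] = (-3) + (-2) = -5
x[9] = (-5) + (-3) = -8
x[10] = (-8) + (-5) = -13

-13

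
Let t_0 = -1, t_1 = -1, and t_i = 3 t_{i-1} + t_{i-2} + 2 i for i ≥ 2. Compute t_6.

t_2 = 3*(-1) + (-1) + 4 = 0
t_3 = 3*0 + (-1) + 6 = 5
t_4 = 3*5 + 0 + 8 = 23
t_5 = 3*23 + 5 + 10 = 84
t_6 = 3*84 + 23 + 12 = 287

287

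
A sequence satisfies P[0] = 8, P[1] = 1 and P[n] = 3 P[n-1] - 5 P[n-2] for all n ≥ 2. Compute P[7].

P[2] = 3·1 - 5·8 = -37
P[3] = 3·(-37) - 5·1 = -116
P[4] = 3·(-116) - 5·(-37) = -163
P[5] = 3·(-163) - 5·(-116) = 91
P[6] = 3·91 - 5·(-163) = 1088
P[7] = 3·1088 - 5·91 = 2809

2809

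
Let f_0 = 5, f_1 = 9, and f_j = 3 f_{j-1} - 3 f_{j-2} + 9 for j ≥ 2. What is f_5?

f_2 = 3(9) - 3(5) + 9 = 21
f_3 = 3(21) - 3(9) + 9 = 45
f_4 = 3(45) - 3(21) + 9 = 81
f_5 = 3(81) - 3(45) + 9 = 117

117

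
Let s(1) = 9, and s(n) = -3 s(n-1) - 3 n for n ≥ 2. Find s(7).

s(2) = -3·9 - 6 = -33
s(3) = -3·(-33) - 9 = 90
s(4) = -3·90 - 12 = -282
s(5) = -3·(-282) - 15 = 831
s(6) = -3·831 - 18 = -2511
s(7) = -3·(-2511) - 21 = 7512

7512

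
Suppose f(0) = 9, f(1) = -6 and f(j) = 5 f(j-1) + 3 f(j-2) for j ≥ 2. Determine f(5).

-969

f(2) = 5·(-6) + 3·9 = -3
f(3) = 5·(-3) + 3·(-6) = -33
f(4) = 5·(-33) + 3·(-3) = -174
f(5) = 5·(-174) + 3·(-33) = -969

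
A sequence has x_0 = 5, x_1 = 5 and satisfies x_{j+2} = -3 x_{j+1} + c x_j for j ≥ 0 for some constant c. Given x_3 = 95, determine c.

-5

x_2 = -15 + 5c
x_3 = 45 - 10c
So 45 - 10c = 95, giving c = -5.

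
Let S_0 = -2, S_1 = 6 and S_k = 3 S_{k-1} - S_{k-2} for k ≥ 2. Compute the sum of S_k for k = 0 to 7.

S_2 = 3·6 - (-2) = 20
S_3 = 3·20 - 6 = 54
S_4 = 3·54 - 20 = 142
S_5 = 3·142 - 54 = 372
S_6 = 3·372 - 142 = 974
S_7 = 3·974 - 372 = 2550
Sum = (-2) + 6 + 20 + 54 + 142 + 372 + 974 + 2550 = 4116

4116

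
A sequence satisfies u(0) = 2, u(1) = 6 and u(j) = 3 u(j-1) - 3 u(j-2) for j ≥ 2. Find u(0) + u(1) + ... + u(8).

-484

u(2) = 3(6) - 3(2) = 12
u(3) = 3(12) - 3(6) = 18
u(4) = 3(18) - 3(12) = 18
u(5) = 3(18) - 3(18) = 0
u(6) = 3(0) - 3(18) = -54
u(7) = 3(-54) - 3(0) = -162
u(8) = 3(-162) - 3(-54) = -324
Sum = 2 + 6 + 12 + 18 + 18 + 0 + (-54) + (-162) + (-324) = -484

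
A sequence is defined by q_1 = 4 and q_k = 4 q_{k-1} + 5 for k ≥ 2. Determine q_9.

q_2 = 4(4) + 5 = 21
q_3 = 4(21) + 5 = 89
q_4 = 4(89) + 5 = 361
q_5 = 4(361) + 5 = 1449
q_6 = 4(1449) + 5 = 5801
q_7 = 4(5801) + 5 = 23209
q_8 = 4(23209) + 5 = 92841
q_9 = 4(92841) + 5 = 371369

371369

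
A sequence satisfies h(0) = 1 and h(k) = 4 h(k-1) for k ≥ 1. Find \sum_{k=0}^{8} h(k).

87381

h(1) = 4*1 = 4
h(2) = 4*4 = 16
h(3) = 4*16 = 64
h(4) = 4*64 = 256
h(5) = 4*256 = 1024
h(6) = 4*1024 = 4096
h(7) = 4*4096 = 16384
h(8) = 4*16384 = 65536
Sum = 1 + 4 + 16 + 64 + 256 + 1024 + 4096 + 16384 + 65536 = 87381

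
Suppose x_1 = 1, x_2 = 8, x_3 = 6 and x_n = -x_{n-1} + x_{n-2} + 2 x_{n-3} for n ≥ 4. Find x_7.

x_4 = -6 + 8 + 2·1 = 4
x_5 = -4 + 6 + 2·8 = 18
x_6 = -18 + 4 + 2·6 = -2
x_7 = -(-2) + 18 + 2·4 = 28

28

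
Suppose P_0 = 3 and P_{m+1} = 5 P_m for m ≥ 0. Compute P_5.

9375

P_1 = 5·3 = 15
P_2 = 5·15 = 75
P_3 = 5·75 = 375
P_4 = 5·375 = 1875
P_5 = 5·1875 = 9375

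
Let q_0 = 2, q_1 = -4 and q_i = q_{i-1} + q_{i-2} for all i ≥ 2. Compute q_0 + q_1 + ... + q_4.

-18

q_2 = (-4) + 2 = -2
q_3 = (-2) + (-4) = -6
q_4 = (-6) + (-2) = -8
Sum = 2 + (-4) + (-2) + (-6) + (-8) = -18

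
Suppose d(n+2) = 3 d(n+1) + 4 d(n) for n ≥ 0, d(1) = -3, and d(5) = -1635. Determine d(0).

Let d(0) = x.
d(2) = -9 + 4x
d(3) = -39 + 12x
d(4) = -153 + 52x
d(5) = -615 + 204x
So -615 + 204x = -1635, giving x = -5.

-5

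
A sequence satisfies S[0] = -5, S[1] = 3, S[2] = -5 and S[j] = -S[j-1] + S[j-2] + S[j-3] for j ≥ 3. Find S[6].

-5

S[3] = -(-5) + 3 + (-5) = 3
S[4] = -3 + (-5) + 3 = -5
S[5] = -(-5) + 3 + (-5) = 3
S[6] = -3 + (-5) + 3 = -5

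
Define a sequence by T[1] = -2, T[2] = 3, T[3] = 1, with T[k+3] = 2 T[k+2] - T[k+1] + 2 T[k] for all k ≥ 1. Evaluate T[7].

T[4] = 2(1) - 3 + 2(-2) = -5
T[5] = 2(-5) - 1 + 2(3) = -5
T[6] = 2(-5) - (-5) + 2(1) = -3
T[7] = 2(-3) - (-5) + 2(-5) = -11

-11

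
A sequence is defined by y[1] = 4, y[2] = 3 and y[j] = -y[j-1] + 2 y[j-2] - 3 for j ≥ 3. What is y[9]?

y[3] = -3 + 2·4 - 3 = 2
y[4] = -2 + 2·3 - 3 = 1
y[5] = -1 + 2·2 - 3 = 0
y[6] = -0 + 2·1 - 3 = -1
y[7] = -(-1) + 2·0 - 3 = -2
y[8] = -(-2) + 2·(-1) - 3 = -3
y[9] = -(-3) + 2·(-2) - 3 = -4

-4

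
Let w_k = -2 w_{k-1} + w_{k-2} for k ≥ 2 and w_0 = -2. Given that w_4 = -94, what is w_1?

7

Let w_1 = v.
w_2 = -2 - 2v
w_3 = 4 + 5v
w_4 = -10 - 12v
So -10 - 12v = -94, giving v = 7.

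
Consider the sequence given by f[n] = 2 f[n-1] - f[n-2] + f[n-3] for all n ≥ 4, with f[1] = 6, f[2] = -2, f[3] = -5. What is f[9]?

f[4] = 2·(-5) - (-2) + 6 = -2
f[5] = 2·(-2) - (-5) + (-2) = -1
f[6] = 2·(-1) - (-2) + (-5) = -5
f[7] = 2·(-5) - (-1) + (-2) = -11
f[8] = 2·(-11) - (-5) + (-1) = -18
f[9] = 2·(-18) - (-11) + (-5) = -30

-30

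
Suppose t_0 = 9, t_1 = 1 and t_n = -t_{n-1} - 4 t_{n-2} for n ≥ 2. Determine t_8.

-349

t_2 = -1 - 4*9 = -37
t_3 = -(-37) - 4*1 = 33
t_4 = -33 - 4*(-37) = 115
t_5 = -115 - 4*33 = -247
t_6 = -(-247) - 4*115 = -213
t_7 = -(-213) - 4*(-247) = 1201
t_8 = -1201 - 4*(-213) = -349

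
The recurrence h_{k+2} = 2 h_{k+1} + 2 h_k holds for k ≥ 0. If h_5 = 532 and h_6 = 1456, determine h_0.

Rearranging, h_{k-2} = (h_k - 2 h_{k-1}) / 2.
h_4 = (1456 - 2*532) / 2 = 392/2 = 196
h_3 = (532 - 2*196) / 2 = 140/2 = 70
h_2 = (196 - 2*70) / 2 = 56/2 = 28
h_1 = (70 - 2*28) / 2 = 14/2 = 7
h_0 = (28 - 2*7) / 2 = 14/2 = 7

7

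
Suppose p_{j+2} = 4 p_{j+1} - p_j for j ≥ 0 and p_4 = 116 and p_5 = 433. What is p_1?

Rearranging, p_{j-2} = -(p_j - 4 p_{j-1}).
p_3 = -(433 - 4*116) = 31
p_2 = -(116 - 4*31) = 8
p_1 = -(31 - 4*8) = 1

1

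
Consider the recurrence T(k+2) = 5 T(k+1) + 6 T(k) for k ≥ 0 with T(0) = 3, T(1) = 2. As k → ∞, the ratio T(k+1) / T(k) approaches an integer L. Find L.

6

The characteristic equation is r^2 - 5r - 6 = 0, which factors as (r - 6)(r + 1) = 0.
So the roots are 6 and -1. Since |6| > |-1| and the coefficient of 6^k is non-zero, the ratio tends to 6.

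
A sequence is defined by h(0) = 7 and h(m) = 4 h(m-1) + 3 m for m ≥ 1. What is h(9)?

h(1) = 4·7 + 3 = 31
h(2) = 4·31 + 6 = 130
h(3) = 4·130 + 9 = 529
h(4) = 4·529 + 12 = 2128
h(5) = 4·2128 + 15 = 8527
h(6) = 4·8527 + 18 = 34126
h(7) = 4·34126 + 21 = 136525
h(8) = 4·136525 + 24 = 546124
h(9) = 4·546124 + 27 = 2184523

2184523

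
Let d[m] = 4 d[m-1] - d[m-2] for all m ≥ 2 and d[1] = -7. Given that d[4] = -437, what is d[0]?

3

Let d[0] = x.
d[2] = -28 - x
d[3] = -105 - 4x
d[4] = -392 - 15x
So -392 - 15x = -437, giving x = 3.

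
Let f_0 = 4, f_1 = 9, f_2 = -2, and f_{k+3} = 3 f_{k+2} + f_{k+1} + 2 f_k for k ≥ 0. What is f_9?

f_3 = 3·(-2) + 9 + 2·4 = 11
f_4 = 3·11 + (-2) + 2·9 = 49
f_5 = 3·49 + 11 + 2·(-2) = 154
f_6 = 3·154 + 49 + 2·11 = 533
f_7 = 3·533 + 154 + 2·49 = 1851
f_8 = 3·1851 + 533 + 2·154 = 6394
f_9 = 3·6394 + 1851 + 2·533 = 22099

22099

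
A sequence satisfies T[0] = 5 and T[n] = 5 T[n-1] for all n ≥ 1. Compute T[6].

T[1] = 5*5 = 25
T[2] = 5*25 = 125
T[3] = 5*125 = 625
T[4] = 5*625 = 3125
T[5] = 5*3125 = 15625
T[6] = 5*15625 = 78125

78125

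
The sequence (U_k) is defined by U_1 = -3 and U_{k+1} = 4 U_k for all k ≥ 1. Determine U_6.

-3072

U_2 = 4(-3) = -12
U_3 = 4(-12) = -48
U_4 = 4(-48) = -192
U_5 = 4(-192) = -768
U_6 = 4(-768) = -3072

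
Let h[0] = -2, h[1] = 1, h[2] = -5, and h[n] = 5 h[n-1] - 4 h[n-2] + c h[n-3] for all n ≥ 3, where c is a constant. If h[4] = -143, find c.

h[3] = -29 - 2c
h[4] = -125 - 9c
So -125 - 9c = -143, giving c = 2.

2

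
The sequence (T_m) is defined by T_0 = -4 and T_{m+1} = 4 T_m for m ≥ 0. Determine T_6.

T_1 = 4·(-4) = -16
T_2 = 4·(-16) = -64
T_3 = 4·(-64) = -256
T_4 = 4·(-256) = -1024
T_5 = 4·(-1024) = -4096
T_6 = 4·(-4096) = -16384

-16384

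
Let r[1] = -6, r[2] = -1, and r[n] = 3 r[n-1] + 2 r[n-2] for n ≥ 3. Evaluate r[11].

-348003

r[3] = 3*(-1) + 2*(-6) = -15
r[4] = 3*(-15) + 2*(-1) = -47
r[5] = 3*(-47) + 2*(-15) = -171
r[6] = 3*(-171) + 2*(-47) = -607
r[7] = 3*(-607) + 2*(-171) = -2163
r[8] = 3*(-2163) + 2*(-607) = -7703
r[9] = 3*(-7703) + 2*(-2163) = -27435
r[10] = 3*(-27435) + 2*(-7703) = -97711
r[11] = 3*(-97711) + 2*(-27435) = -348003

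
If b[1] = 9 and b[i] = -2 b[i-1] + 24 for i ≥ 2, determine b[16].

-32760

The fixed point is 24/(1 + 2) = 8, so b[i] - 8 = -2(b[i-1] - 8).
Hence b[i] = 1·(-2)^{i-1} + 8.
b[16] = 1·(-2)^{15} + 8 = 1·-32768 + 8 = -32760.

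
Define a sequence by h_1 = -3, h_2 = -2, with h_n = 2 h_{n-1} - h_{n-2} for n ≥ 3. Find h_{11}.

7

h_3 = 2*(-2) - (-3) = -1
h_4 = 2*(-1) - (-2) = 0
h_5 = 2*0 - (-1) = 1
h_6 = 2*1 - 0 = 2
h_7 = 2*2 - 1 = 3
h_8 = 2*3 - 2 = 4
h_9 = 2*4 - 3 = 5
h_{10} = 2*5 - 4 = 6
h_{11} = 2*6 - 5 = 7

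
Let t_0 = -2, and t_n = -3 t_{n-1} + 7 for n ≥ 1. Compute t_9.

t_1 = -3(-2) + 7 = 13
t_2 = -3(13) + 7 = -32
t_3 = -3(-32) + 7 = 103
t_4 = -3(103) + 7 = -302
t_5 = -3(-302) + 7 = 913
t_6 = -3(913) + 7 = -2732
t_7 = -3(-2732) + 7 = 8203
t_8 = -3(8203) + 7 = -24602
t_9 = -3(-24602) + 7 = 73813

73813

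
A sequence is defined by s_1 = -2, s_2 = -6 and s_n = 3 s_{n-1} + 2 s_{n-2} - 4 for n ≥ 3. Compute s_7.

-4298

s_3 = 3·(-6) + 2·(-2) - 4 = -26
s_4 = 3·(-26) + 2·(-6) - 4 = -94
s_5 = 3·(-94) + 2·(-26) - 4 = -338
s_6 = 3·(-338) + 2·(-94) - 4 = -1206
s_7 = 3·(-1206) + 2·(-338) - 4 = -4298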